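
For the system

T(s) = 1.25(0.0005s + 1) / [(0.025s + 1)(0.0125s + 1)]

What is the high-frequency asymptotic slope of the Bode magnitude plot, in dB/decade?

-20 dB/decade

Each pole contributes −20 dB/decade at high frequency; each zero contributes +20 dB/decade.
Net: 1 zero(s) − 2 pole(s) → -20 dB/decade.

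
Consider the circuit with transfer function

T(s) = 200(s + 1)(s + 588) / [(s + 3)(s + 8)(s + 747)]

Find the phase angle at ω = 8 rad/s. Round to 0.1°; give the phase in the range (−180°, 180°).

At s = jω = j8:
zero (s+1): 1 + j8 → |·| = √(1²+8²) = √65 ≈ 8.0623, ∠ = arctan(8/1) ≈ 82.87°
zero (s+588): 588 + j8 → |·| = √(588²+8²) = √345808 ≈ 588.05, ∠ = arctan(8/588) ≈ 0.78°
pole (s+3): 3 + j8 → |·| = √(3²+8²) = √73 ≈ 8.544, ∠ = arctan(8/3) ≈ 69.44°
pole (s+8): 8 + j8 → |·| = √(8²+8²) = √128 ≈ 11.314, ∠ = arctan(8/8) ≈ 45.00°
pole (s+747): 747 + j8 → |·| = √(747²+8²) = √558073 ≈ 747.04, ∠ = arctan(8/747) ≈ 0.61°
∠T = 83.65° − 115.05° = -31.40°

-31.4°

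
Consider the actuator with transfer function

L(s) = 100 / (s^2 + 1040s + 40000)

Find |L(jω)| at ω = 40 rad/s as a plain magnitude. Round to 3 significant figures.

Substitute s = j40:
Numerator: 100 = 100 + j0
Denominator: (j40)^2 + 1040(j40) + 40000 = 38400 + j41600
|N| = √(100² + 0²) ≈ 100, ∠N ≈ 0.00°
|D| = √(38400² + 41600²) ≈ 56614, ∠D ≈ 47.29°
|L| = 100 / 56614 ≈ 0.0017663

0.00177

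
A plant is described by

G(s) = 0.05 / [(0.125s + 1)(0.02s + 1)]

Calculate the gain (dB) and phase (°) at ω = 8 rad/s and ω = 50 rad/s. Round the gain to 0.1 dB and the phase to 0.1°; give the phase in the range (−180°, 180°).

ω = 8: -29.1 dB, -54.1°; ω = 50: -45.1 dB, -125.9°

At ω = 8 rad/s:
pole (1 + j8·0.125) = 1 + j1 → |·| ≈ 1.4142, ∠ ≈ 45.00°
pole (1 + j8·0.02) = 1 + j0.16 → |·| ≈ 1.0127, ∠ ≈ 9.09°
|G| = 0.05 · 1 / (1.4142 · 1.0127) ≈ 0.034912
Gain = 20 log₁₀(0.034912) ≈ -29.14 dB
∠G = (0°) − (45.00° + 9.09°) = -54.09°

At ω = 50 rad/s:
pole (1 + j50·0.125) = 1 + j6.25 → |·| ≈ 6.3295, ∠ ≈ 80.91°
pole (1 + j50·0.02) = 1 + j1 → |·| ≈ 1.4142, ∠ ≈ 45.00°
|G| = 0.05 · 1 / (6.3295 · 1.4142) ≈ 0.0055859
Gain = 20 log₁₀(0.0055859) ≈ -45.06 dB
∠G = (0°) − (80.91° + 45.00°) = -125.91°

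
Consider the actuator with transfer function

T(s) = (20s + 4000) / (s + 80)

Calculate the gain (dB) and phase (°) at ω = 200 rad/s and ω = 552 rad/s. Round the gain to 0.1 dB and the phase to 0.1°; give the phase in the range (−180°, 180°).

ω = 200: 28.4 dB, -23.2°; ω = 552: 26.5 dB, -11.7°

Substitute s = j200:
Numerator: 20(j200) + 4000 = 4000 + j4000
Denominator: (j200) + 80 = 80 + j200
|N| = √(4000² + 4000²) ≈ 5656.9, ∠N ≈ 45.00°
|D| = √(80² + 200²) ≈ 215.41, ∠D ≈ 68.20°
|T| = 5656.9 / 215.41 ≈ 26.261
Gain = 20 log₁₀(26.261) ≈ 28.39 dB
∠T = 45.00° − 68.20° = -23.20°

Substitute s = j552:
Numerator: 20(j552) + 4000 = 4000 + j11040
Denominator: (j552) + 80 = 80 + j552
|N| = √(4000² + 11040²) ≈ 11742, ∠N ≈ 70.08°
|D| = √(80² + 552²) ≈ 557.77, ∠D ≈ 81.75°
|T| = 11742 / 557.77 ≈ 21.052
Gain = 20 log₁₀(21.052) ≈ 26.47 dB
∠T = 70.08° − 81.75° = -11.67°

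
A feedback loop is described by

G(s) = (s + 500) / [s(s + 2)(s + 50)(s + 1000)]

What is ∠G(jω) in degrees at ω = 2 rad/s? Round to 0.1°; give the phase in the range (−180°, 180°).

At s = jω = j2:
zero (s+500): 500 + j2 → |·| = √(500²+2²) = √250004 ≈ 500, ∠ = arctan(2/500) ≈ 0.23°
pole (s+2): 2 + j2 → |·| = √(2²+2²) = √8 ≈ 2.8284, ∠ = arctan(2/2) ≈ 45.00°
pole (s+50): 50 + j2 → |·| = √(50²+2²) = √2504 ≈ 50.04, ∠ = arctan(2/50) ≈ 2.29°
pole (s+1000): 1000 + j2 → |·| = √(1000²+2²) = √1000004 ≈ 1000, ∠ = arctan(2/1000) ≈ 0.11°
pole at origin: |s| = 2, ∠ = 90.00° (in denominator)
∠G = 0.23° − 137.40° = -137.17°

-137.2°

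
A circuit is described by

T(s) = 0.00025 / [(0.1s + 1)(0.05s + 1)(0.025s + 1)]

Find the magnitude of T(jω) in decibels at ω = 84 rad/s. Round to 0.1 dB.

-110.6 dB

At ω = 84 rad/s:
pole (1 + j84·0.1) = 1 + j8.4 → |·| ≈ 8.4593, ∠ ≈ 83.21°
pole (1 + j84·0.05) = 1 + j4.2 → |·| ≈ 4.3174, ∠ ≈ 76.61°
pole (1 + j84·0.025) = 1 + j2.1 → |·| ≈ 2.3259, ∠ ≈ 64.54°
|T| = 0.00025 · 1 / (8.4593 · 4.3174 · 2.3259) ≈ 2.943e-06
Gain = 20 log₁₀(2.943e-06) ≈ -110.62 dB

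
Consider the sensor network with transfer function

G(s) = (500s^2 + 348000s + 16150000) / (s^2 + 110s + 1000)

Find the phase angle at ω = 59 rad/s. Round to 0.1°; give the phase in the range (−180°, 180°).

Substitute s = j59:
Numerator: 500(j59)^2 + 348000(j59) + 16150000 = 14409500 + j20532000
Denominator: (j59)^2 + 110(j59) + 1000 = -2481 + j6490
|N| = √(14409500² + 20532000²) ≈ 2.5084e+07, ∠N ≈ 54.94°
|D| = √(2481² + 6490²) ≈ 6948.1, ∠D ≈ 110.92°
∠G = 54.94° − 110.92° = -55.98°

-56.0°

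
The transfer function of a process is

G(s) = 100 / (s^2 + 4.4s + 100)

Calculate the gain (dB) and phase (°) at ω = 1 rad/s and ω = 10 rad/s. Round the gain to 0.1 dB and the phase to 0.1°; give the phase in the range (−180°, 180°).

ω = 1: 0.1 dB, -2.5°; ω = 10: 7.1 dB, -90.0°

At s = jω = j1:
quadratic: (j1)² + 4.4·j1 + 100 = 99 + j4.4 → |·| ≈ 99.098, ∠ ≈ 2.54°
|G| = 100 / 99.098 ≈ 1.0091
Gain = 20 log₁₀(1.0091) ≈ 0.08 dB
∠G = 0.00° − 2.54° = -2.54°

At s = jω = j10:
quadratic: (j10)² + 4.4·j10 + 100 = 0 + j44 → |·| ≈ 44, ∠ ≈ 90.00°
|G| = 100 / 44 ≈ 2.2727
Gain = 20 log₁₀(2.2727) ≈ 7.13 dB
∠G = 0.00° − 90.00° = -90.00°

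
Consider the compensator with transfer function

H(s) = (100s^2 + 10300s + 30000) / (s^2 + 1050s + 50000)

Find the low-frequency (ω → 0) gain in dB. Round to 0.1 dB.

H(0) = 30000 / 50000 = 0.6
20 log₁₀(0.6) ≈ -4.44 dB

-4.4 dB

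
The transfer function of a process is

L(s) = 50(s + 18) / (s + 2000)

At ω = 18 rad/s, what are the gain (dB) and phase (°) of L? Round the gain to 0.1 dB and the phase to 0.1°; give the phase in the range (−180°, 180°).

At s = jω = j18:
zero (s+18): 18 + j18 → |·| = √(18²+18²) = √648 ≈ 25.456, ∠ = arctan(18/18) ≈ 45.00°
pole (s+2000): 2000 + j18 → |·| = √(2000²+18²) = √4000324 ≈ 2000.1, ∠ = arctan(18/2000) ≈ 0.52°
|L| = 50 · 25.456 / 2000.1 ≈ 0.63637
Gain = 20 log₁₀(0.63637) ≈ -3.93 dB
∠L = 45.00° − 0.52° = 44.48°

-3.9 dB, 44.5°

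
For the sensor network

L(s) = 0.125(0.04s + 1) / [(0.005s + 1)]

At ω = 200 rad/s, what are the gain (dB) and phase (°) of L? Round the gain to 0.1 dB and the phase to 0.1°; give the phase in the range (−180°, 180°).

At ω = 200 rad/s:
zero (1 + j200·0.04) = 1 + j8 → |·| ≈ 8.0623, ∠ ≈ 82.87°
pole (1 + j200·0.005) = 1 + j1 → |·| ≈ 1.4142, ∠ ≈ 45.00°
|L| = 0.125 · 8.0623 / (1.4142) ≈ 0.71262
Gain = 20 log₁₀(0.71262) ≈ -2.94 dB
∠L = (82.87°) − (45.00°) = 37.87°

-2.9 dB, 37.9°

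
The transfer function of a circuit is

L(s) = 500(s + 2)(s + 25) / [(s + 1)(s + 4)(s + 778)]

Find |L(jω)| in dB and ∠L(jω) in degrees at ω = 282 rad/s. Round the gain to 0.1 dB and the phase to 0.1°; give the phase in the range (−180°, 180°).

At s = jω = j282:
zero (s+2): 2 + j282 → |·| = √(2²+282²) = √79528 ≈ 282.01, ∠ = arctan(282/2) ≈ 89.59°
zero (s+25): 25 + j282 → |·| = √(25²+282²) = √80149 ≈ 283.11, ∠ = arctan(282/25) ≈ 84.93°
pole (s+1): 1 + j282 → |·| = √(1²+282²) = √79525 ≈ 282, ∠ = arctan(282/1) ≈ 89.80°
pole (s+4): 4 + j282 → |·| = √(4²+282²) = √79540 ≈ 282.03, ∠ = arctan(282/4) ≈ 89.19°
pole (s+778): 778 + j282 → |·| = √(778²+282²) = √684808 ≈ 827.53, ∠ = arctan(282/778) ≈ 19.92°
|L| = 500 · 79840 / 6.5815e+07 ≈ 0.60655
Gain = 20 log₁₀(0.60655) ≈ -4.34 dB
∠L = 174.52° − 198.91° = -24.39°

-4.3 dB, -24.4°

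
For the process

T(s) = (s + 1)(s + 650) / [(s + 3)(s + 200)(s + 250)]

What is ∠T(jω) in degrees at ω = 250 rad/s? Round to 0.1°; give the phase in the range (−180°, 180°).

-74.8°

At s = jω = j250:
zero (s+1): 1 + j250 → |·| = √(1²+250²) = √62501 ≈ 250, ∠ = arctan(250/1) ≈ 89.77°
zero (s+650): 650 + j250 → |·| = √(650²+250²) = √485000 ≈ 696.42, ∠ = arctan(250/650) ≈ 21.04°
pole (s+3): 3 + j250 → |·| = √(3²+250²) = √62509 ≈ 250.02, ∠ = arctan(250/3) ≈ 89.31°
pole (s+200): 200 + j250 → |·| = √(200²+250²) = √102500 ≈ 320.16, ∠ = arctan(250/200) ≈ 51.34°
pole (s+250): 250 + j250 → |·| = √(250²+250²) = √125000 ≈ 353.55, ∠ = arctan(250/250) ≈ 45.00°
∠T = 110.81° − 185.65° = -74.84°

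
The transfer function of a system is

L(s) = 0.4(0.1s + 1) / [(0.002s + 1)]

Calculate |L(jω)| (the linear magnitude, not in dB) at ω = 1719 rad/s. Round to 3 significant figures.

At ω = 1719 rad/s:
zero (1 + j1719·0.1) = 1 + j171.9 → |·| ≈ 171.9, ∠ ≈ 89.67°
pole (1 + j1719·0.002) = 1 + j3.438 → |·| ≈ 3.5805, ∠ ≈ 73.78°
|L| = 0.4 · 171.9 / (3.5805) ≈ 19.204

19.2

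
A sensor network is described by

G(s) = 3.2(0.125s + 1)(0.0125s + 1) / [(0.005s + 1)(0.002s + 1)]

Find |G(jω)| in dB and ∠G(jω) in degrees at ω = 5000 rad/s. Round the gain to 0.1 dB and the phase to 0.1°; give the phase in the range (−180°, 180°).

53.9 dB, 7.0°

At ω = 5000 rad/s:
zero (1 + j5000·0.125) = 1 + j625 → |·| ≈ 625, ∠ ≈ 89.91°
zero (1 + j5000·0.0125) = 1 + j62.5 → |·| ≈ 62.508, ∠ ≈ 89.08°
pole (1 + j5000·0.005) = 1 + j25 → |·| ≈ 25.02, ∠ ≈ 87.71°
pole (1 + j5000·0.002) = 1 + j10 → |·| ≈ 10.05, ∠ ≈ 84.29°
|G| = 3.2 · 625 · 62.508 / (25.02 · 10.05) ≈ 497.18
Gain = 20 log₁₀(497.18) ≈ 53.93 dB
∠G = (89.91° + 89.08°) − (87.71° + 84.29°) = 6.99°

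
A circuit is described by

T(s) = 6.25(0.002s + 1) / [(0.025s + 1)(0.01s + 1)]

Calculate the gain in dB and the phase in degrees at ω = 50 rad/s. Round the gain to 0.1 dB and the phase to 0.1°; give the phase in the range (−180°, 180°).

At ω = 50 rad/s:
zero (1 + j50·0.002) = 1 + j0.1 → |·| ≈ 1.005, ∠ ≈ 5.71°
pole (1 + j50·0.025) = 1 + j1.25 → |·| ≈ 1.6008, ∠ ≈ 51.34°
pole (1 + j50·0.01) = 1 + j0.5 → |·| ≈ 1.118, ∠ ≈ 26.57°
|T| = 6.25 · 1.005 / (1.6008 · 1.118) ≈ 3.5097
Gain = 20 log₁₀(3.5097) ≈ 10.91 dB
∠T = (5.71°) − (51.34° + 26.57°) = -72.20°

10.9 dB, -72.2°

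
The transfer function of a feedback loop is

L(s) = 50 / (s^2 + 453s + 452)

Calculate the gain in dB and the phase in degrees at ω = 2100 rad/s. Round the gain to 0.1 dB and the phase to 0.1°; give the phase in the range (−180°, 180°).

Substitute s = j2100:
Numerator: 50 = 50 + j0
Denominator: (j2100)^2 + 453(j2100) + 452 = -4409548 + j951300
|N| = √(50² + 0²) ≈ 50, ∠N ≈ 0.00°
|D| = √(4409548² + 951300²) ≈ 4.511e+06, ∠D ≈ 167.83°
|L| = 50 / 4.511e+06 ≈ 1.1084e-05
Gain = 20 log₁₀(1.1084e-05) ≈ -99.11 dB
∠L = 0.00° − 167.83° = -167.83°

-99.1 dB, -167.8°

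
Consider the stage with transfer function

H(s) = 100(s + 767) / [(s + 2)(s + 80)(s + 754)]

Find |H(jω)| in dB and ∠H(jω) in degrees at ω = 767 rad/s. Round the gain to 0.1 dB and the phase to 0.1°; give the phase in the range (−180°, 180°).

-75.4 dB, -174.4°

At s = jω = j767:
zero (s+767): 767 + j767 → |·| = √(767²+767²) = √1176578 ≈ 1084.7, ∠ = arctan(767/767) ≈ 45.00°
pole (s+2): 2 + j767 → |·| = √(2²+767²) = √588293 ≈ 767, ∠ = arctan(767/2) ≈ 89.85°
pole (s+80): 80 + j767 → |·| = √(80²+767²) = √594689 ≈ 771.16, ∠ = arctan(767/80) ≈ 84.05°
pole (s+754): 754 + j767 → |·| = √(754²+767²) = √1156805 ≈ 1075.5, ∠ = arctan(767/754) ≈ 45.49°
|H| = 100 · 1084.7 / 6.3614e+08 ≈ 0.00017051
Gain = 20 log₁₀(0.00017051) ≈ -75.37 dB
∠H = 45.00° − 219.39° = -174.39°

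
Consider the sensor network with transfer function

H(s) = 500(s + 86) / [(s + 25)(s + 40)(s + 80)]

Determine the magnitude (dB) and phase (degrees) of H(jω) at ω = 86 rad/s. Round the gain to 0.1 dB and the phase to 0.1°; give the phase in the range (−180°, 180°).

At s = jω = j86:
zero (s+86): 86 + j86 → |·| = √(86²+86²) = √14792 ≈ 121.62, ∠ = arctan(86/86) ≈ 45.00°
pole (s+25): 25 + j86 → |·| = √(25²+86²) = √8021 ≈ 89.56, ∠ = arctan(86/25) ≈ 73.79°
pole (s+40): 40 + j86 → |·| = √(40²+86²) = √8996 ≈ 94.847, ∠ = arctan(86/40) ≈ 65.06°
pole (s+80): 80 + j86 → |·| = √(80²+86²) = √13796 ≈ 117.46, ∠ = arctan(86/80) ≈ 47.07°
|H| = 500 · 121.62 / 9.9776e+05 ≈ 0.060947
Gain = 20 log₁₀(0.060947) ≈ -24.30 dB
∠H = 45.00° − 185.92° = -140.92°

-24.3 dB, -140.9°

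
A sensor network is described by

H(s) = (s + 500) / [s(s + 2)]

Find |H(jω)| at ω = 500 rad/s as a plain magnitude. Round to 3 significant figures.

At s = jω = j500:
zero (s+500): 500 + j500 → |·| = √(500²+500²) = √500000 ≈ 707.11, ∠ = arctan(500/500) ≈ 45.00°
pole (s+2): 2 + j500 → |·| = √(2²+500²) = √250004 ≈ 500, ∠ = arctan(500/2) ≈ 89.77°
pole at origin: |s| = 500, ∠ = 90.00° (in denominator)
|H| = 1 · 707.11 / 2.5e+05 ≈ 0.0028284

0.00283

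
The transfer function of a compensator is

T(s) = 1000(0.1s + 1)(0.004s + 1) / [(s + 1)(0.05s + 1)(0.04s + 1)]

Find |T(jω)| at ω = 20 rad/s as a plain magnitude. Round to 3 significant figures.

61.9

At ω = 20 rad/s:
zero (1 + j20·0.1) = 1 + j2 → |·| ≈ 2.2361, ∠ ≈ 63.43°
zero (1 + j20·0.004) = 1 + j0.08 → |·| ≈ 1.0032, ∠ ≈ 4.57°
pole (1 + j20·1) = 1 + j20 → |·| ≈ 20.025, ∠ ≈ 87.14°
pole (1 + j20·0.05) = 1 + j1 → |·| ≈ 1.4142, ∠ ≈ 45.00°
pole (1 + j20·0.04) = 1 + j0.8 → |·| ≈ 1.2806, ∠ ≈ 38.66°
|T| = 1000 · 2.2361 · 1.0032 / (20.025 · 1.4142 · 1.2806) ≈ 61.856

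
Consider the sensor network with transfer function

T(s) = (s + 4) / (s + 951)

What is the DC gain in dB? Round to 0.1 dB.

T(0) = 1·4 / (951) ≈ 0.0042061
20 log₁₀(0.0042061) ≈ -47.52 dB

-47.5 dB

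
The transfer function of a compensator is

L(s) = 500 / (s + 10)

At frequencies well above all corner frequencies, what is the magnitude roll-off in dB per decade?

-20 dB/decade

Each pole contributes −20 dB/decade at high frequency; each zero contributes +20 dB/decade.
Net: 0 zero(s) − 1 pole(s) → -20 dB/decade.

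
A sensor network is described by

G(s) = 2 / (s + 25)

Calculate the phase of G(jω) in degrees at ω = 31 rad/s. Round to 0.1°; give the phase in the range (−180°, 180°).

At s = jω = j31:
pole (s+25): 25 + j31 → |·| = √(25²+31²) = √1586 ≈ 39.825, ∠ = arctan(31/25) ≈ 51.12°
∠G = 0.00° − 51.12° = -51.12°

-51.1°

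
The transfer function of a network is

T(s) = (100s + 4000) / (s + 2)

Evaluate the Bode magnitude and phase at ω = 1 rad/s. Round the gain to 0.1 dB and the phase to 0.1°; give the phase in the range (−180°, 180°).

Substitute s = j1:
Numerator: 100(j1) + 4000 = 4000 + j100
Denominator: (j1) + 2 = 2 + j1
|N| = √(4000² + 100²) ≈ 4001.2, ∠N ≈ 1.43°
|D| = √(2² + 1²) ≈ 2.2361, ∠D ≈ 26.57°
|T| = 4001.2 / 2.2361 ≈ 1789.4
Gain = 20 log₁₀(1789.4) ≈ 65.05 dB
∠T = 1.43° − 26.57° = -25.14°

65.1 dB, -25.1°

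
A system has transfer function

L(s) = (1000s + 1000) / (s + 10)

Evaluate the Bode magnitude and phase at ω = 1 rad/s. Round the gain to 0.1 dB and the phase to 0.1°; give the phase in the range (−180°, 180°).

Substitute s = j1:
Numerator: 1000(j1) + 1000 = 1000 + j1000
Denominator: (j1) + 10 = 10 + j1
|N| = √(1000² + 1000²) ≈ 1414.2, ∠N ≈ 45.00°
|D| = √(10² + 1²) ≈ 10.05, ∠D ≈ 5.71°
|L| = 1414.2 / 10.05 ≈ 140.72
Gain = 20 log₁₀(140.72) ≈ 42.97 dB
∠L = 45.00° − 5.71° = 39.29°

43.0 dB, 39.3°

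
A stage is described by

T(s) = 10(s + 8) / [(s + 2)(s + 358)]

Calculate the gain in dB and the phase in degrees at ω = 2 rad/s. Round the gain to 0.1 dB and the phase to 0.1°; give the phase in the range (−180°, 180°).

At s = jω = j2:
zero (s+8): 8 + j2 → |·| = √(8²+2²) = √68 ≈ 8.2462, ∠ = arctan(2/8) ≈ 14.04°
pole (s+2): 2 + j2 → |·| = √(2²+2²) = √8 ≈ 2.8284, ∠ = arctan(2/2) ≈ 45.00°
pole (s+358): 358 + j2 → |·| = √(358²+2²) = √128168 ≈ 358.01, ∠ = arctan(2/358) ≈ 0.32°
|T| = 10 · 8.2462 / 1012.6 ≈ 0.081436
Gain = 20 log₁₀(0.081436) ≈ -21.78 dB
∠T = 14.04° − 45.32° = -31.28°

-21.8 dB, -31.3°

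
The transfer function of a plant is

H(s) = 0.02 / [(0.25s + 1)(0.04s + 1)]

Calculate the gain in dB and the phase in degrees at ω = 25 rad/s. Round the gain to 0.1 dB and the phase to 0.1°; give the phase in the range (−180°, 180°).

At ω = 25 rad/s:
pole (1 + j25·0.25) = 1 + j6.25 → |·| ≈ 6.3295, ∠ ≈ 80.91°
pole (1 + j25·0.04) = 1 + j1 → |·| ≈ 1.4142, ∠ ≈ 45.00°
|H| = 0.02 · 1 / (6.3295 · 1.4142) ≈ 0.0022343
Gain = 20 log₁₀(0.0022343) ≈ -53.02 dB
∠H = (0°) − (80.91° + 45.00°) = -125.91°

-53.0 dB, -125.9°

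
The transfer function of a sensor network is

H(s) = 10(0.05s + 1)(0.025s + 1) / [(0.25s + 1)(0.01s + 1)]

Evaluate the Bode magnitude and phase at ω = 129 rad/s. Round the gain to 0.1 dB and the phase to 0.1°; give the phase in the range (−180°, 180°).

At ω = 129 rad/s:
zero (1 + j129·0.05) = 1 + j6.45 → |·| ≈ 6.5271, ∠ ≈ 81.19°
zero (1 + j129·0.025) = 1 + j3.225 → |·| ≈ 3.3765, ∠ ≈ 72.77°
pole (1 + j129·0.25) = 1 + j32.25 → |·| ≈ 32.266, ∠ ≈ 88.22°
pole (1 + j129·0.01) = 1 + j1.29 → |·| ≈ 1.6322, ∠ ≈ 52.22°
|H| = 10 · 6.5271 · 3.3765 / (32.266 · 1.6322) ≈ 4.1847
Gain = 20 log₁₀(4.1847) ≈ 12.43 dB
∠H = (81.19° + 72.77°) − (88.22° + 52.22°) = 13.52°

12.4 dB, 13.5°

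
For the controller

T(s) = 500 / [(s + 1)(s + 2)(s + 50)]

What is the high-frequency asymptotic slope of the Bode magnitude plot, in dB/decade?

Each pole contributes −20 dB/decade at high frequency; each zero contributes +20 dB/decade.
Net: 0 zero(s) − 3 pole(s) → -60 dB/decade.

-60 dB/decade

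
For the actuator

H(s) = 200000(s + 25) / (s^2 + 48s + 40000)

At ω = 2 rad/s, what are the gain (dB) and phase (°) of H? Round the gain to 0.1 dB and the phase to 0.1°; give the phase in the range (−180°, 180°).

42.0 dB, 4.4°

At s = jω = j2:
zero (s+25): 25 + j2 → |·| = √(25²+2²) = √629 ≈ 25.08, ∠ = arctan(2/25) ≈ 4.57°
quadratic: (j2)² + 48·j2 + 40000 = 39996 + j96 → |·| ≈ 39996, ∠ ≈ 0.14°
|H| = 200000 · 25.08 / 39996 ≈ 125.41
Gain = 20 log₁₀(125.41) ≈ 41.97 dB
∠H = 4.57° − 0.14° = 4.43°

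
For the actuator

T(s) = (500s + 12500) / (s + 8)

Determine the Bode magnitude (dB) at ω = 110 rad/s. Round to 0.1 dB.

Substitute s = j110:
Numerator: 500(j110) + 12500 = 12500 + j55000
Denominator: (j110) + 8 = 8 + j110
|N| = √(12500² + 55000²) ≈ 56403, ∠N ≈ 77.20°
|D| = √(8² + 110²) ≈ 110.29, ∠D ≈ 85.84°
|T| = 56403 / 110.29 ≈ 511.41
Gain = 20 log₁₀(511.41) ≈ 54.18 dB

54.2 dB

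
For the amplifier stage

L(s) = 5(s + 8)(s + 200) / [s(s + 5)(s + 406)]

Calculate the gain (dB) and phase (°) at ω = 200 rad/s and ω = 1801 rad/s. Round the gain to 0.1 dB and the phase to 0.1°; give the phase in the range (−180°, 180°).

At s = jω = j200:
zero (s+8): 8 + j200 → |·| = √(8²+200²) = √40064 ≈ 200.16, ∠ = arctan(200/8) ≈ 87.71°
zero (s+200): 200 + j200 → |·| = √(200²+200²) = √80000 ≈ 282.84, ∠ = arctan(200/200) ≈ 45.00°
pole (s+5): 5 + j200 → |·| = √(5²+200²) = √40025 ≈ 200.06, ∠ = arctan(200/5) ≈ 88.57°
pole (s+406): 406 + j200 → |·| = √(406²+200²) = √204836 ≈ 452.59, ∠ = arctan(200/406) ≈ 26.23°
pole at origin: |s| = 200, ∠ = 90.00° (in denominator)
|L| = 5 · 56613 / 1.8109e+07 ≈ 0.015631
Gain = 20 log₁₀(0.015631) ≈ -36.12 dB
∠L = 132.71° − 204.80° = -72.09°

At s = jω = j1801:
zero (s+8): 8 + j1801 → |·| = √(8²+1801²) = √3243665 ≈ 1801, ∠ = arctan(1801/8) ≈ 89.75°
zero (s+200): 200 + j1801 → |·| = √(200²+1801²) = √3283601 ≈ 1812.1, ∠ = arctan(1801/200) ≈ 83.66°
pole (s+5): 5 + j1801 → |·| = √(5²+1801²) = √3243626 ≈ 1801, ∠ = arctan(1801/5) ≈ 89.84°
pole (s+406): 406 + j1801 → |·| = √(406²+1801²) = √3408437 ≈ 1846.2, ∠ = arctan(1801/406) ≈ 77.30°
pole at origin: |s| = 1801, ∠ = 90.00° (in denominator)
|L| = 5 · 3.2636e+06 / 5.9883e+09 ≈ 0.002725
Gain = 20 log₁₀(0.002725) ≈ -51.29 dB
∠L = 173.41° − 257.14° = -83.73°

ω = 200: -36.1 dB, -72.1°; ω = 1801: -51.3 dB, -83.7°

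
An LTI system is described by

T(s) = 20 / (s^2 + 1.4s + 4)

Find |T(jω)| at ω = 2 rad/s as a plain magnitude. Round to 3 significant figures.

7.14

At s = jω = j2:
quadratic: (j2)² + 1.4·j2 + 4 = 0 + j2.8 → |·| ≈ 2.8, ∠ ≈ 90.00°
|T| = 20 / 2.8 ≈ 7.1429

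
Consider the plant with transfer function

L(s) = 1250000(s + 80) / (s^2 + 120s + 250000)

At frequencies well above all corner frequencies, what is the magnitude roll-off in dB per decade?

-20 dB/decade

Each pole contributes −20 dB/decade at high frequency; each zero contributes +20 dB/decade.
Net: 1 zero(s) − 2 pole(s) → -20 dB/decade.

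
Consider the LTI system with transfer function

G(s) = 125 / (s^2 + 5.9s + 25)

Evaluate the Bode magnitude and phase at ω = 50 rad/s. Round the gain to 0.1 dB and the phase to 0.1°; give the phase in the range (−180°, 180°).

-26.0 dB, -173.2°

At s = jω = j50:
quadratic: (j50)² + 5.9·j50 + 25 = -2475 + j295 → |·| ≈ 2492.5, ∠ ≈ 173.20°
|G| = 125 / 2492.5 ≈ 0.05015
Gain = 20 log₁₀(0.05015) ≈ -25.99 dB
∠G = 0.00° − 173.20° = -173.20°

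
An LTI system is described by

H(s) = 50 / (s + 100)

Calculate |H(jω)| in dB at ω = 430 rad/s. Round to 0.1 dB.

Substitute s = j430:
Numerator: 50 = 50 + j0
Denominator: (j430) + 100 = 100 + j430
|N| = √(50² + 0²) ≈ 50, ∠N ≈ 0.00°
|D| = √(100² + 430²) ≈ 441.47, ∠D ≈ 76.91°
|H| = 50 / 441.47 ≈ 0.11326
Gain = 20 log₁₀(0.11326) ≈ -18.92 dB

-18.9 dB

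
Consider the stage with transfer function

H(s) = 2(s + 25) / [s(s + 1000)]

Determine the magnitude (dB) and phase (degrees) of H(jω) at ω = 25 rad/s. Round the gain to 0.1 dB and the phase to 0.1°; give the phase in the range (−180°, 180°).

At s = jω = j25:
zero (s+25): 25 + j25 → |·| = √(25²+25²) = √1250 ≈ 35.355, ∠ = arctan(25/25) ≈ 45.00°
pole (s+1000): 1000 + j25 → |·| = √(1000²+25²) = √1000625 ≈ 1000.3, ∠ = arctan(25/1000) ≈ 1.43°
pole at origin: |s| = 25, ∠ = 90.00° (in denominator)
|H| = 2 · 35.355 / 25008 ≈ 0.0028275
Gain = 20 log₁₀(0.0028275) ≈ -50.97 dB
∠H = 45.00° − 91.43° = -46.43°

-51.0 dB, -46.4°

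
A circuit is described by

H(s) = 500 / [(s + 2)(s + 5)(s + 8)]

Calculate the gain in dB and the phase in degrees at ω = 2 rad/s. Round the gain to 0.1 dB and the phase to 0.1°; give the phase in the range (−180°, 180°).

At s = jω = j2:
pole (s+2): 2 + j2 → |·| = √(2²+2²) = √8 ≈ 2.8284, ∠ = arctan(2/2) ≈ 45.00°
pole (s+5): 5 + j2 → |·| = √(5²+2²) = √29 ≈ 5.3852, ∠ = arctan(2/5) ≈ 21.80°
pole (s+8): 8 + j2 → |·| = √(8²+2²) = √68 ≈ 8.2462, ∠ = arctan(2/8) ≈ 14.04°
|H| = 500 / 125.6 ≈ 3.9809
Gain = 20 log₁₀(3.9809) ≈ 12.00 dB
∠H = 0.00° − 80.84° = -80.84°

12.0 dB, -80.8°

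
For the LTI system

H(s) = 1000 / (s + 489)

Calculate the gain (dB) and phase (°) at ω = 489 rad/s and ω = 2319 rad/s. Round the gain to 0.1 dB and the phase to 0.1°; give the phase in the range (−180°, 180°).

Substitute s = j489:
Numerator: 1000 = 1000 + j0
Denominator: (j489) + 489 = 489 + j489
|N| = √(1000² + 0²) ≈ 1000, ∠N ≈ 0.00°
|D| = √(489² + 489²) ≈ 691.55, ∠D ≈ 45.00°
|H| = 1000 / 691.55 ≈ 1.446
Gain = 20 log₁₀(1.446) ≈ 3.20 dB
∠H = 0.00° − 45.00° = -45.00°

Substitute s = j2319:
Numerator: 1000 = 1000 + j0
Denominator: (j2319) + 489 = 489 + j2319
|N| = √(1000² + 0²) ≈ 1000, ∠N ≈ 0.00°
|D| = √(489² + 2319²) ≈ 2370, ∠D ≈ 78.09°
|H| = 1000 / 2370 ≈ 0.42194
Gain = 20 log₁₀(0.42194) ≈ -7.49 dB
∠H = 0.00° − 78.09° = -78.09°

ω = 489: 3.2 dB, -45.0°; ω = 2319: -7.5 dB, -78.1°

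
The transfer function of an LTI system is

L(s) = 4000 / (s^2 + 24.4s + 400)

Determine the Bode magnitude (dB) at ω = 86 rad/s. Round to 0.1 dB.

At s = jω = j86:
quadratic: (j86)² + 24.4·j86 + 400 = -6996 + j2098.4 → |·| ≈ 7303.9, ∠ ≈ 163.30°
|L| = 4000 / 7303.9 ≈ 0.54765
Gain = 20 log₁₀(0.54765) ≈ -5.23 dB

-5.2 dB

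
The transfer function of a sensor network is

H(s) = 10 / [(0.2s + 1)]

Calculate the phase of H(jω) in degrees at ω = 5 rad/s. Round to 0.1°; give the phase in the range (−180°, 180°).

At ω = 5 rad/s:
pole (1 + j5·0.2) = 1 + j1 → |·| ≈ 1.4142, ∠ ≈ 45.00°
∠H = (0°) − (45.00°) = -45.00°

-45.0°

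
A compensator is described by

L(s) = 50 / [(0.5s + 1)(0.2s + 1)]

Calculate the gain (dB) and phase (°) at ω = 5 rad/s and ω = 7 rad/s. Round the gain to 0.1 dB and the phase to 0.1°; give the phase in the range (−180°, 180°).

At ω = 5 rad/s:
pole (1 + j5·0.5) = 1 + j2.5 → |·| ≈ 2.6926, ∠ ≈ 68.20°
pole (1 + j5·0.2) = 1 + j1 → |·| ≈ 1.4142, ∠ ≈ 45.00°
|L| = 50 · 1 / (2.6926 · 1.4142) ≈ 13.131
Gain = 20 log₁₀(13.131) ≈ 22.37 dB
∠L = (0°) − (68.20° + 45.00°) = -113.20°

At ω = 7 rad/s:
pole (1 + j7·0.5) = 1 + j3.5 → |·| ≈ 3.6401, ∠ ≈ 74.05°
pole (1 + j7·0.2) = 1 + j1.4 → |·| ≈ 1.7205, ∠ ≈ 54.46°
|L| = 50 · 1 / (3.6401 · 1.7205) ≈ 7.9837
Gain = 20 log₁₀(7.9837) ≈ 18.04 dB
∠L = (0°) − (74.05° + 54.46°) = -128.51°

ω = 5: 22.4 dB, -113.2°; ω = 7: 18.0 dB, -128.5°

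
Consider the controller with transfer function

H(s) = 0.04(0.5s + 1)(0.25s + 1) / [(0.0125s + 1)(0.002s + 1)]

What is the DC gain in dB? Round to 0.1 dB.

H(0) = 0.04 · 1 / 1 = 0.04
20 log₁₀(0.04) ≈ -27.96 dB

-28.0 dB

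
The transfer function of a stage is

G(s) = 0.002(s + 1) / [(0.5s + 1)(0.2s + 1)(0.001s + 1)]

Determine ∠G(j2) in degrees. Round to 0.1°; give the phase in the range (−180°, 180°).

At ω = 2 rad/s:
zero (1 + j2·1) = 1 + j2 → |·| ≈ 2.2361, ∠ ≈ 63.43°
pole (1 + j2·0.5) = 1 + j1 → |·| ≈ 1.4142, ∠ ≈ 45.00°
pole (1 + j2·0.2) = 1 + j0.4 → |·| ≈ 1.077, ∠ ≈ 21.80°
pole (1 + j2·0.001) = 1 + j0.002 → |·| ≈ 1, ∠ ≈ 0.11°
∠G = (63.43°) − (45.00° + 21.80° + 0.11°) = -3.48°

-3.5°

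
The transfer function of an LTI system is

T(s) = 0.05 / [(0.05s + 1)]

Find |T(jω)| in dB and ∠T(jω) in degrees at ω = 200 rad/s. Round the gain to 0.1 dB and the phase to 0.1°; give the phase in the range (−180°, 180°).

-46.1 dB, -84.3°

At ω = 200 rad/s:
pole (1 + j200·0.05) = 1 + j10 → |·| ≈ 10.05, ∠ ≈ 84.29°
|T| = 0.05 · 1 / (10.05) ≈ 0.0049751
Gain = 20 log₁₀(0.0049751) ≈ -46.06 dB
∠T = (0°) − (84.29°) = -84.29°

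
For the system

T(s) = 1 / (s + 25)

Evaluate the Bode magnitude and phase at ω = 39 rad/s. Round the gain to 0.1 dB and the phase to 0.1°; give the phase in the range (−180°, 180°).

-33.3 dB, -57.3°

Substitute s = j39:
Numerator: 1 = 1 + j0
Denominator: (j39) + 25 = 25 + j39
|N| = √(1² + 0²) ≈ 1, ∠N ≈ 0.00°
|D| = √(25² + 39²) ≈ 46.325, ∠D ≈ 57.34°
|T| = 1 / 46.325 ≈ 0.021587
Gain = 20 log₁₀(0.021587) ≈ -33.32 dB
∠T = 0.00° − 57.34° = -57.34°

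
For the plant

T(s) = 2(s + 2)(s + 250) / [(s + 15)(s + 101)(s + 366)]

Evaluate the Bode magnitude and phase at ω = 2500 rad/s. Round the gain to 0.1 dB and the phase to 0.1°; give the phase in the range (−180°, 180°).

At s = jω = j2500:
zero (s+2): 2 + j2500 → |·| = √(2²+2500²) = √6250004 ≈ 2500, ∠ = arctan(2500/2) ≈ 89.95°
zero (s+250): 250 + j2500 → |·| = √(250²+2500²) = √6312500 ≈ 2512.5, ∠ = arctan(2500/250) ≈ 84.29°
pole (s+15): 15 + j2500 → |·| = √(15²+2500²) = √6250225 ≈ 2500, ∠ = arctan(2500/15) ≈ 89.66°
pole (s+101): 101 + j2500 → |·| = √(101²+2500²) = √6260201 ≈ 2502, ∠ = arctan(2500/101) ≈ 87.69°
pole (s+366): 366 + j2500 → |·| = √(366²+2500²) = √6383956 ≈ 2526.6, ∠ = arctan(2500/366) ≈ 81.67°
|T| = 2 · 6.2812e+06 / 1.5804e+10 ≈ 0.00079489
Gain = 20 log₁₀(0.00079489) ≈ -61.99 dB
∠T = 174.24° − 259.02° = -84.78°

-62.0 dB, -84.8°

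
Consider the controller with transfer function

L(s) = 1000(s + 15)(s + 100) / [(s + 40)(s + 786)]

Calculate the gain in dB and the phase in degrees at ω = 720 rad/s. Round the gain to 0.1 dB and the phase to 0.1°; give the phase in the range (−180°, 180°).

56.7 dB, 41.6°

At s = jω = j720:
zero (s+15): 15 + j720 → |·| = √(15²+720²) = √518625 ≈ 720.16, ∠ = arctan(720/15) ≈ 88.81°
zero (s+100): 100 + j720 → |·| = √(100²+720²) = √528400 ≈ 726.91, ∠ = arctan(720/100) ≈ 82.09°
pole (s+40): 40 + j720 → |·| = √(40²+720²) = √520000 ≈ 721.11, ∠ = arctan(720/40) ≈ 86.82°
pole (s+786): 786 + j720 → |·| = √(786²+720²) = √1136196 ≈ 1065.9, ∠ = arctan(720/786) ≈ 42.49°
|L| = 1000 · 5.2349e+05 / 7.6863e+05 ≈ 681.07
Gain = 20 log₁₀(681.07) ≈ 56.66 dB
∠L = 170.90° − 129.31° = 41.59°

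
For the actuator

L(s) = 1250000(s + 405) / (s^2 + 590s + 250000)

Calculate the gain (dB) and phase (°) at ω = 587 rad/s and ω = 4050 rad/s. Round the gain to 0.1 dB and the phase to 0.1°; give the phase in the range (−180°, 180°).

At s = jω = j587:
zero (s+405): 405 + j587 → |·| = √(405²+587²) = √508594 ≈ 713.16, ∠ = arctan(587/405) ≈ 55.40°
quadratic: (j587)² + 590·j587 + 250000 = -94569 + j346330 → |·| ≈ 3.5901e+05, ∠ ≈ 105.27°
|L| = 1250000 · 713.16 / 3.5901e+05 ≈ 2483.1
Gain = 20 log₁₀(2483.1) ≈ 67.90 dB
∠L = 55.40° − 105.27° = -49.87°

At s = jω = j4050:
zero (s+405): 405 + j4050 → |·| = √(405²+4050²) = √16566525 ≈ 4070.2, ∠ = arctan(4050/405) ≈ 84.29°
quadratic: (j4050)² + 590·j4050 + 250000 = -16152500 + j2389500 → |·| ≈ 1.6328e+07, ∠ ≈ 171.59°
|L| = 1250000 · 4070.2 / 1.6328e+07 ≈ 311.6
Gain = 20 log₁₀(311.6) ≈ 49.87 dB
∠L = 84.29° − 171.59° = -87.30°

ω = 587: 67.9 dB, -49.9°; ω = 4050: 49.9 dB, -87.3°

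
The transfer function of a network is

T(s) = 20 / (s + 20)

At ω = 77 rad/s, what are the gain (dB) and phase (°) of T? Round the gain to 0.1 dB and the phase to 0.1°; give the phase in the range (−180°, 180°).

-12.0 dB, -75.4°

At s = jω = j77:
pole (s+20): 20 + j77 → |·| = √(20²+77²) = √6329 ≈ 79.555, ∠ = arctan(77/20) ≈ 75.44°
|T| = 20 / 79.555 ≈ 0.2514
Gain = 20 log₁₀(0.2514) ≈ -11.99 dB
∠T = 0.00° − 75.44° = -75.44°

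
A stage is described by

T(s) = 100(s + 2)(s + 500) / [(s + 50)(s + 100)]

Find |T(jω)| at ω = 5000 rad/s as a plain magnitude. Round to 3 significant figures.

100

At s = jω = j5000:
zero (s+2): 2 + j5000 → |·| = √(2²+5000²) = √25000004 ≈ 5000, ∠ = arctan(5000/2) ≈ 89.98°
zero (s+500): 500 + j5000 → |·| = √(500²+5000²) = √25250000 ≈ 5024.9, ∠ = arctan(5000/500) ≈ 84.29°
pole (s+50): 50 + j5000 → |·| = √(50²+5000²) = √25002500 ≈ 5000.2, ∠ = arctan(5000/50) ≈ 89.43°
pole (s+100): 100 + j5000 → |·| = √(100²+5000²) = √25010000 ≈ 5001, ∠ = arctan(5000/100) ≈ 88.85°
|T| = 100 · 2.5124e+07 / 2.5006e+07 ≈ 100.47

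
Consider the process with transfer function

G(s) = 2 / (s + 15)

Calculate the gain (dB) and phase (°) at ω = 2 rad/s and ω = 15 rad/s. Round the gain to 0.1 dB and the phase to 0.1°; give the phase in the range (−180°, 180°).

At s = jω = j2:
pole (s+15): 15 + j2 → |·| = √(15²+2²) = √229 ≈ 15.133, ∠ = arctan(2/15) ≈ 7.59°
|G| = 2 / 15.133 ≈ 0.13216
Gain = 20 log₁₀(0.13216) ≈ -17.58 dB
∠G = 0.00° − 7.59° = -7.59°

At s = jω = j15:
pole (s+15): 15 + j15 → |·| = √(15²+15²) = √450 ≈ 21.213, ∠ = arctan(15/15) ≈ 45.00°
|G| = 2 / 21.213 ≈ 0.094282
Gain = 20 log₁₀(0.094282) ≈ -20.51 dB
∠G = 0.00° − 45.00° = -45.00°

ω = 2: -17.6 dB, -7.6°; ω = 15: -20.5 dB, -45.0°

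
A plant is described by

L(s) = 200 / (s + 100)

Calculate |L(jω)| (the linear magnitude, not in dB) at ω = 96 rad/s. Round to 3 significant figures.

1.44

At s = jω = j96:
pole (s+100): 100 + j96 → |·| = √(100²+96²) = √19216 ≈ 138.62, ∠ = arctan(96/100) ≈ 43.83°
|L| = 200 / 138.62 ≈ 1.4428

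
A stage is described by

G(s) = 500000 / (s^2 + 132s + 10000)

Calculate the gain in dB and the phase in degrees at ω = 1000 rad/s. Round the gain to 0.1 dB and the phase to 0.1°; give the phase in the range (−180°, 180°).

-6.0 dB, -172.4°

At s = jω = j1000:
quadratic: (j1000)² + 132·j1000 + 10000 = -990000 + j132000 → |·| ≈ 9.9876e+05, ∠ ≈ 172.41°
|G| = 500000 / 9.9876e+05 ≈ 0.50062
Gain = 20 log₁₀(0.50062) ≈ -6.01 dB
∠G = 0.00° − 172.41° = -172.41°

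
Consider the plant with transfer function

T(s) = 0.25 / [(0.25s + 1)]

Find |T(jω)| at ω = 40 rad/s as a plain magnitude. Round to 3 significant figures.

0.0249

At ω = 40 rad/s:
pole (1 + j40·0.25) = 1 + j10 → |·| ≈ 10.05, ∠ ≈ 84.29°
|T| = 0.25 · 1 / (10.05) ≈ 0.024876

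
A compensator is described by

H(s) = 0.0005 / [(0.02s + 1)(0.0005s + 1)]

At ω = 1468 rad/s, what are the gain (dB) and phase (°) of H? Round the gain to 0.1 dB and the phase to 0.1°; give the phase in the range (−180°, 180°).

-97.3 dB, -124.3°

At ω = 1468 rad/s:
pole (1 + j1468·0.02) = 1 + j29.36 → |·| ≈ 29.377, ∠ ≈ 88.05°
pole (1 + j1468·0.0005) = 1 + j0.734 → |·| ≈ 1.2405, ∠ ≈ 36.28°
|H| = 0.0005 · 1 / (29.377 · 1.2405) ≈ 1.372e-05
Gain = 20 log₁₀(1.372e-05) ≈ -97.25 dB
∠H = (0°) − (88.05° + 36.28°) = -124.33°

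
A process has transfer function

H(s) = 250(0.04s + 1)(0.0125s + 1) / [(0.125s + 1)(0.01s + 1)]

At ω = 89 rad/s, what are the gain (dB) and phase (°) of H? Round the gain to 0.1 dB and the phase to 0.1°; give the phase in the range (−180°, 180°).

At ω = 89 rad/s:
zero (1 + j89·0.04) = 1 + j3.56 → |·| ≈ 3.6978, ∠ ≈ 74.31°
zero (1 + j89·0.0125) = 1 + j1.1125 → |·| ≈ 1.4959, ∠ ≈ 48.05°
pole (1 + j89·0.125) = 1 + j11.125 → |·| ≈ 11.17, ∠ ≈ 84.86°
pole (1 + j89·0.01) = 1 + j0.89 → |·| ≈ 1.3387, ∠ ≈ 41.67°
|H| = 250 · 3.6978 · 1.4959 / (11.17 · 1.3387) ≈ 92.48
Gain = 20 log₁₀(92.48) ≈ 39.32 dB
∠H = (74.31° + 48.05°) − (84.86° + 41.67°) = -4.17°

39.3 dB, -4.2°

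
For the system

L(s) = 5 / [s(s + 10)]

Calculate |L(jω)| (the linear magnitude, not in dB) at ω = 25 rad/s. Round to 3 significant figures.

At s = jω = j25:
pole (s+10): 10 + j25 → |·| = √(10²+25²) = √725 ≈ 26.926, ∠ = arctan(25/10) ≈ 68.20°
pole at origin: |s| = 25, ∠ = 90.00° (in denominator)
|L| = 5 / 673.15 ≈ 0.0074278

0.00743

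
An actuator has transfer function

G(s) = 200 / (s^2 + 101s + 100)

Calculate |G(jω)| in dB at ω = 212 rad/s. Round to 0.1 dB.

Substitute s = j212:
Numerator: 200 = 200 + j0
Denominator: (j212)^2 + 101(j212) + 100 = -44844 + j21412
|N| = √(200² + 0²) ≈ 200, ∠N ≈ 0.00°
|D| = √(44844² + 21412²) ≈ 49694, ∠D ≈ 154.48°
|G| = 200 / 49694 ≈ 0.0040246
Gain = 20 log₁₀(0.0040246) ≈ -47.91 dB

-47.9 dB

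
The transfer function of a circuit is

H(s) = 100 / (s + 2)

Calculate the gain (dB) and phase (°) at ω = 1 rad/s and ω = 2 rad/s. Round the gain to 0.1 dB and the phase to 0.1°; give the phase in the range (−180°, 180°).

ω = 1: 33.0 dB, -26.6°; ω = 2: 31.0 dB, -45.0°

Substitute s = j1:
Numerator: 100 = 100 + j0
Denominator: (j1) + 2 = 2 + j1
|N| = √(100² + 0²) ≈ 100, ∠N ≈ 0.00°
|D| = √(2² + 1²) ≈ 2.2361, ∠D ≈ 26.57°
|H| = 100 / 2.2361 ≈ 44.721
Gain = 20 log₁₀(44.721) ≈ 33.01 dB
∠H = 0.00° − 26.57° = -26.57°

Substitute s = j2:
Numerator: 100 = 100 + j0
Denominator: (j2) + 2 = 2 + j2
|N| = √(100² + 0²) ≈ 100, ∠N ≈ 0.00°
|D| = √(2² + 2²) ≈ 2.8284, ∠D ≈ 45.00°
|H| = 100 / 2.8284 ≈ 35.356
Gain = 20 log₁₀(35.356) ≈ 30.97 dB
∠H = 0.00° − 45.00° = -45.00°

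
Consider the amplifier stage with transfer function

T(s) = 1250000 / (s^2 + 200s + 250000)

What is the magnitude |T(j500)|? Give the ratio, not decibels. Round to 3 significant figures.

At s = jω = j500:
quadratic: (j500)² + 200·j500 + 250000 = 0 + j100000 → |·| ≈ 1e+05, ∠ ≈ 90.00°
|T| = 1250000 / 1e+05 ≈ 12.5

12.5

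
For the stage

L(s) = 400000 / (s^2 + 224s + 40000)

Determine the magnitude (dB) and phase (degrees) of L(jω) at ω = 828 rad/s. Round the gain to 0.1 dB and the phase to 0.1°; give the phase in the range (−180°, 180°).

At s = jω = j828:
quadratic: (j828)² + 224·j828 + 40000 = -645584 + j185472 → |·| ≈ 6.717e+05, ∠ ≈ 163.97°
|L| = 400000 / 6.717e+05 ≈ 0.5955
Gain = 20 log₁₀(0.5955) ≈ -4.50 dB
∠L = 0.00° − 163.97° = -163.97°

-4.5 dB, -164.0°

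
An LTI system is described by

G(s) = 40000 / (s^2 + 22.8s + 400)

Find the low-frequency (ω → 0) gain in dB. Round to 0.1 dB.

G(0) = 40000 / 400 = 100
20 log₁₀(100) ≈ 40.00 dB

40.0 dB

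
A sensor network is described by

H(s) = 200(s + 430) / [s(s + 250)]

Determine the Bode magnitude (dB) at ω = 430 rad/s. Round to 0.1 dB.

At s = jω = j430:
zero (s+430): 430 + j430 → |·| = √(430²+430²) = √369800 ≈ 608.11, ∠ = arctan(430/430) ≈ 45.00°
pole (s+250): 250 + j430 → |·| = √(250²+430²) = √247400 ≈ 497.39, ∠ = arctan(430/250) ≈ 59.83°
pole at origin: |s| = 430, ∠ = 90.00° (in denominator)
|H| = 200 · 608.11 / 2.1388e+05 ≈ 0.56865
Gain = 20 log₁₀(0.56865) ≈ -4.90 dB

-4.9 dB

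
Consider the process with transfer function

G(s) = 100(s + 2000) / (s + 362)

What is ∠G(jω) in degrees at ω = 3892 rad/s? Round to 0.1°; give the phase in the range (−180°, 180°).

-21.9°

At s = jω = j3892:
zero (s+2000): 2000 + j3892 → |·| = √(2000²+3892²) = √19147664 ≈ 4375.8, ∠ = arctan(3892/2000) ≈ 62.80°
pole (s+362): 362 + j3892 → |·| = √(362²+3892²) = √15278708 ≈ 3908.8, ∠ = arctan(3892/362) ≈ 84.69°
∠G = 62.80° − 84.69° = -21.89°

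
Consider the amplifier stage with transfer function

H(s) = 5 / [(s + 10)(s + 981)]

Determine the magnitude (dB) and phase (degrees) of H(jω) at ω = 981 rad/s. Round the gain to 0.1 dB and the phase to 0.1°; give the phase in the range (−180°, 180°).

-108.7 dB, -134.4°

At s = jω = j981:
pole (s+10): 10 + j981 → |·| = √(10²+981²) = √962461 ≈ 981.05, ∠ = arctan(981/10) ≈ 89.42°
pole (s+981): 981 + j981 → |·| = √(981²+981²) = √1924722 ≈ 1387.3, ∠ = arctan(981/981) ≈ 45.00°
|H| = 5 / 1.361e+06 ≈ 3.6738e-06
Gain = 20 log₁₀(3.6738e-06) ≈ -108.70 dB
∠H = 0.00° − 134.42° = -134.42°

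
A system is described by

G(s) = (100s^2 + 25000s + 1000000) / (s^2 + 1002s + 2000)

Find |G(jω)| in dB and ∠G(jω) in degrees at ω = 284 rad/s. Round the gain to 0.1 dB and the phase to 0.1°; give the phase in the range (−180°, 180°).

30.6 dB, 29.4°

Substitute s = j284:
Numerator: 100(j284)^2 + 25000(j284) + 1000000 = -7065600 + j7100000
Denominator: (j284)^2 + 1002(j284) + 2000 = -78656 + j284568
|N| = √(7065600² + 7100000²) ≈ 1.0017e+07, ∠N ≈ 134.86°
|D| = √(78656² + 284568²) ≈ 2.9524e+05, ∠D ≈ 105.45°
|G| = 1.0017e+07 / 2.9524e+05 ≈ 33.928
Gain = 20 log₁₀(33.928) ≈ 30.61 dB
∠G = 134.86° − 105.45° = 29.41°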